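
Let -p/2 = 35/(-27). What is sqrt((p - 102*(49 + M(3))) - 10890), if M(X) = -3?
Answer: 2*I*sqrt(315483)/9 ≈ 124.82*I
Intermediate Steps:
p = 70/27 (p = -70/(-27) = -70*(-1)/27 = -2*(-35/27) = 70/27 ≈ 2.5926)
sqrt((p - 102*(49 + M(3))) - 10890) = sqrt((70/27 - 102*(49 - 3)) - 10890) = sqrt((70/27 - 102*46) - 10890) = sqrt((70/27 - 4692) - 10890) = sqrt(-126614/27 - 10890) = sqrt(-420644/27) = 2*I*sqrt(315483)/9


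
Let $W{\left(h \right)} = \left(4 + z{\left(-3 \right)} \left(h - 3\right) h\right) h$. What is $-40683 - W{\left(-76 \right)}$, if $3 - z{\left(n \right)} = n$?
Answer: $2697445$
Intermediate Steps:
$z{\left(n \right)} = 3 - n$
$W{\left(h \right)} = h \left(4 + 6 h \left(-3 + h\right)\right)$ ($W{\left(h \right)} = \left(4 + \left(3 - -3\right) \left(h - 3\right) h\right) h = \left(4 + \left(3 + 3\right) \left(-3 + h\right) h\right) h = \left(4 + 6 h \left(-3 + h\right)\right) h = h \left(4 + 6 h \left(-3 + h\right)\right)$)
$-40683 - W{\left(-76 \right)} = -40683 - 2 \left(-76\right) \left(2 - -684 + 3 \left(-76\right)^{2}\right) = -40683 - 2 \left(-76\right) \left(2 + 684 + 3 \cdot 5776\right) = -40683 - 2 \left(-76\right) \left(2 + 684 + 17328\right) = -40683 - 2 \left(-76\right) 18014 = -40683 - -2738128 = -40683 + 2738128 = 2697445$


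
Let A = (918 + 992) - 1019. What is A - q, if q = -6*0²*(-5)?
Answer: 891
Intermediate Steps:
q = 0 (q = -6*0*(-5) = 0*(-5) = 0)
A = 891 (A = 1910 - 1019 = 891)
A - q = 891 - 1*0 = 891 + 0 = 891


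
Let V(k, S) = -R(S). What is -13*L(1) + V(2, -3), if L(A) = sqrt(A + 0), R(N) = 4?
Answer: -17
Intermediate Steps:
V(k, S) = -4 (V(k, S) = -1*4 = -4)
L(A) = sqrt(A)
-13*L(1) + V(2, -3) = -13*sqrt(1) - 4 = -13*1 - 4 = -13 - 4 = -17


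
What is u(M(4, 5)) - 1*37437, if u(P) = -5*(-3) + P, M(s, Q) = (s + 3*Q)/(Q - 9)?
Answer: -149707/4 ≈ -37427.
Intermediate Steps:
M(s, Q) = (s + 3*Q)/(-9 + Q)
u(P) = 15 + P
u(M(4, 5)) - 1*37437 = (15 + (4 + 3*5)/(-9 + 5)) - 1*37437 = (15 + (4 + 15)/(-4)) - 37437 = (15 - ¼*19) - 37437 = (15 - 19/4) - 37437 = 41/4 - 37437 = -149707/4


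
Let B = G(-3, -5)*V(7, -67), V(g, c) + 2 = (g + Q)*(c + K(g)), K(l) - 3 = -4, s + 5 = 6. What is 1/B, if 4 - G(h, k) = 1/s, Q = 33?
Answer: -1/8166 ≈ -0.00012246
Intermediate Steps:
s = 1 (s = -5 + 6 = 1)
K(l) = -1 (K(l) = 3 - 4 = -1)
V(g, c) = -2 + (-1 + c)*(33 + g) (V(g, c) = -2 + (g + 33)*(c - 1) = -2 + (33 + g)*(-1 + c) = -2 + (-1 + c)*(33 + g))
G(h, k) = 3 (G(h, k) = 4 - 1/1 = 4 - 1*1 = 4 - 1 = 3)
B = -8166 (B = 3*(-35 - 1*7 + 33*(-67) - 67*7) = 3*(-35 - 7 - 2211 - 469) = 3*(-2722) = -8166)
1/B = 1/(-8166) = -1/8166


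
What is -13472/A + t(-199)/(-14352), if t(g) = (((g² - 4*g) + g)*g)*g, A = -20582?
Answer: -8190975337673/73848216 ≈ -1.1092e+5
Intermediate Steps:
t(g) = g²*(g² - 3*g) (t(g) = ((g² - 3*g)*g)*g = (g*(g² - 3*g))*g = g²*(g² - 3*g))
-13472/A + t(-199)/(-14352) = -13472/(-20582) + ((-199)³*(-3 - 199))/(-14352) = -13472*(-1/20582) - 7880599*(-202)*(-1/14352) = 6736/10291 + 1591880998*(-1/14352) = 6736/10291 - 795940499/7176 = -8190975337673/73848216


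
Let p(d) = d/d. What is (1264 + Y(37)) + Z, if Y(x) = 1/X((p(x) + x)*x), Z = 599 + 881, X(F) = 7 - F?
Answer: 3838855/1399 ≈ 2744.0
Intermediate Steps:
p(d) = 1
Z = 1480
Y(x) = 1/(7 - x*(1 + x)) (Y(x) = 1/(7 - (1 + x)*x) = 1/(7 - x*(1 + x)))
(1264 + Y(37)) + Z = (1264 - 1/(-7 + 37*(1 + 37))) + 1480 = (1264 - 1/(-7 + 37*38)) + 1480 = (1264 - 1/(-7 + 1406)) + 1480 = (1264 - 1/1399) + 1480 = 1768335/1399 + 1480 = 3838855/1399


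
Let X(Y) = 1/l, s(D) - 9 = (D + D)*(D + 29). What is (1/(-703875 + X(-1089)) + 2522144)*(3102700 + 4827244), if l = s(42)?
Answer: 42043422145721228530276/2102122687 ≈ 2.0000e+13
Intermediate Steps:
s(D) = 9 + 2*D*(29 + D) (s(D) = 9 + (D + D)*(D + 29) = 9 + (2*D)*(29 + D) = 9 + 2*D*(29 + D))
l = 5973 (l = 9 + 2*42² + 58*42 = 9 + 2*1764 + 2436 = 9 + 3528 + 2436 = 5973)
X(Y) = 1/5973
(1/(-703875 + X(-1089)) + 2522144)*(3102700 + 4827244) = (1/(-703875 + 1/5973) + 2522144)*(3102700 + 4827244) = (1/(-4204245374/5973) + 2522144)*7929944 = (-5973/4204245374 + 2522144)*7929944 = (10603712244555883/4204245374)*7929944 = 42043422145721228530276/2102122687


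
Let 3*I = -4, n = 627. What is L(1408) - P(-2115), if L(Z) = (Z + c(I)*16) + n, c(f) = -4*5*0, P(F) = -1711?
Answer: 3746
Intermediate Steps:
I = -4/3 (I = (1/3)*(-4) = -4/3 ≈ -1.3333)
c(f) = 0 (c(f) = -20*0 = 0)
L(Z) = 627 + Z (L(Z) = (Z + 0*16) + 627 = (Z + 0) + 627 = Z + 627 = 627 + Z)
L(1408) - P(-2115) = (627 + 1408) - 1*(-1711) = 2035 + 1711 = 3746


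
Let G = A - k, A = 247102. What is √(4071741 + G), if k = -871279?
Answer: √5190122 ≈ 2278.2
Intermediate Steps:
G = 1118381 (G = 247102 - 1*(-871279) = 247102 + 871279 = 1118381)
√(4071741 + G) = √(4071741 + 1118381) = √5190122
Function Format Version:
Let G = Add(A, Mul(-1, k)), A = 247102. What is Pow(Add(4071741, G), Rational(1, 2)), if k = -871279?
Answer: Pow(5190122, Rational(1, 2)) ≈ 2278.2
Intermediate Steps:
G = 1118381 (G = Add(247102, Mul(-1, -871279)) = Add(247102, 871279) = 1118381)
Pow(Add(4071741, G), Rational(1, 2)) = Pow(Add(4071741, 1118381), Rational(1, 2)) = Pow(5190122, Rational(1, 2))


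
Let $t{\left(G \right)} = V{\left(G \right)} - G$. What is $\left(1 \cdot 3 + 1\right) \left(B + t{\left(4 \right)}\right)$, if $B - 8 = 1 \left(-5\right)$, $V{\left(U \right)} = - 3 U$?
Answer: $-52$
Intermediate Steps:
$B = 3$ ($B = 8 + 1 \left(-5\right) = 8 - 5 = 3$)
$t{\left(G \right)} = - 4 G$ ($t{\left(G \right)} = - 3 G - G = - 4 G$)
$\left(1 \cdot 3 + 1\right) \left(B + t{\left(4 \right)}\right) = \left(1 \cdot 3 + 1\right) \left(3 - 16\right) = \left(3 + 1\right) \left(3 - 16\right) = 4 \left(-13\right) = -52$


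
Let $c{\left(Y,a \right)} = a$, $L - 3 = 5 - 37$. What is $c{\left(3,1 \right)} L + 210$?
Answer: $181$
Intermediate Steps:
$L = -29$ ($L = 3 + \left(5 - 37\right) = 3 - 32 = -29$)
$c{\left(3,1 \right)} L + 210 = 1 \left(-29\right) + 210 = -29 + 210 = 181$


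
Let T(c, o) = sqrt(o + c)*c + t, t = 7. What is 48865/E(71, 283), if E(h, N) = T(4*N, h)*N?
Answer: -342055/436259505509 + 195460*sqrt(1203)/1541553023 ≈ 0.0043970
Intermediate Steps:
T(c, o) = 7 + c*sqrt(c + o) (T(c, o) = sqrt(o + c)*c + 7 = sqrt(c + o)*c + 7 = c*sqrt(c + o) + 7 = 7 + c*sqrt(c + o))
E(h, N) = N*(7 + 4*N*sqrt(h + 4*N)) (E(h, N) = (7 + (4*N)*sqrt(4*N + h))*N = (7 + (4*N)*sqrt(h + 4*N))*N = (7 + 4*N*sqrt(h + 4*N))*N = N*(7 + 4*N*sqrt(h + 4*N)))
48865/E(71, 283) = 48865/((283*(7 + 4*283*sqrt(71 + 4*283)))) = 48865/((283*(7 + 4*283*sqrt(71 + 1132)))) = 48865/((283*(7 + 4*283*sqrt(1203)))) = 48865/((283*(7 + 1132*sqrt(1203)))) = 48865/(1981 + 320356*sqrt(1203))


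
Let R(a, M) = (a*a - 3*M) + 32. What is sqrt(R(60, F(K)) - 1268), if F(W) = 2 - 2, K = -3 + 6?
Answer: 2*sqrt(591) ≈ 48.621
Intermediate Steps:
K = 3
F(W) = 0
R(a, M) = 32 + a**2 - 3*M (R(a, M) = (a**2 - 3*M) + 32 = 32 + a**2 - 3*M)
sqrt(R(60, F(K)) - 1268) = sqrt((32 + 60**2 - 3*0) - 1268) = sqrt((32 + 3600 + 0) - 1268) = sqrt(3632 - 1268) = sqrt(2364) = 2*sqrt(591)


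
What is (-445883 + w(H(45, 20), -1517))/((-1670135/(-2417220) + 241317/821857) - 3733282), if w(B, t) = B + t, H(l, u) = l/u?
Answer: 177760895232149307/1483314065523293369 ≈ 0.11984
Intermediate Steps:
(-445883 + w(H(45, 20), -1517))/((-1670135/(-2417220) + 241317/821857) - 3733282) = (-445883 + (45/20 - 1517))/((-1670135/(-2417220) + 241317/821857) - 3733282) = (-445883 + (45*(1/20) - 1517))/((-1670135*(-1/2417220) + 241317*(1/821857)) - 3733282) = (-445883 + (9/4 - 1517))/((334027/483444 + 241317/821857) - 3733282) = (-445883 - 6059/4)/(391185683887/397321835508 - 3733282) = -1789591/(4*(-1483314065523293369/397321835508)) = -1789591/4*(-397321835508/1483314065523293369) = 177760895232149307/1483314065523293369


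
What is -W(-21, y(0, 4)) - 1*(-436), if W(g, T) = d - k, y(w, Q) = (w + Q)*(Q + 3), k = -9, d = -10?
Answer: 437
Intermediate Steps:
y(w, Q) = (3 + Q)*(Q + w) (y(w, Q) = (Q + w)*(3 + Q) = (3 + Q)*(Q + w))
W(g, T) = -1 (W(g, T) = -10 - 1*(-9) = -10 + 9 = -1)
-W(-21, y(0, 4)) - 1*(-436) = -1*(-1) - 1*(-436) = 1 + 436 = 437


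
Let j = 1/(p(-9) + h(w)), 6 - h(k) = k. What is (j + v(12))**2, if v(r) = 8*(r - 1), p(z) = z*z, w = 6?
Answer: 50822641/6561 ≈ 7746.2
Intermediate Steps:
h(k) = 6 - k
p(z) = z**2
v(r) = -8 + 8*r (v(r) = 8*(-1 + r) = -8 + 8*r)
j = 1/81 (j = 1/((-9)**2 + (6 - 1*6)) = 1/(81 + (6 - 6)) = 1/(81 + 0) = 1/81 ≈ 0.012346)
(j + v(12))**2 = (1/81 + (-8 + 8*12))**2 = (1/81 + (-8 + 96))**2 = (1/81 + 88)**2 = (7129/81)**2 = 50822641/6561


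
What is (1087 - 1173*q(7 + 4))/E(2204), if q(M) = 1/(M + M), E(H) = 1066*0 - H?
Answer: -22741/48488 ≈ -0.46900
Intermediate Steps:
E(H) = -H (E(H) = 0 - H = -H)
q(M) = 1/(2*M)
(1087 - 1173*q(7 + 4))/E(2204) = (1087 - 1173/(2*(7 + 4)))/((-1*2204)) = (1087 - 1173/(2*11))/(-2204) = (1087 - 1173/(2*11))*(-1/2204) = (1087 - 1173*1/22)*(-1/2204) = (1087 - 1173/22)*(-1/2204) = (22741/22)*(-1/2204) = -22741/48488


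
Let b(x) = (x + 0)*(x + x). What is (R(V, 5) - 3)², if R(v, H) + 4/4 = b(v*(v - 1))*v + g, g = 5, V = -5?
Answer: 80982001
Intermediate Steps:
b(x) = 2*x² (b(x) = x*(2*x) = 2*x²)
R(v, H) = 4 + 2*v³*(-1 + v)² (R(v, H) = -1 + ((2*(v*(v - 1))²)*v + 5) = -1 + ((2*(v*(-1 + v))²)*v + 5) = -1 + ((2*(v²*(-1 + v)²))*v + 5) = -1 + ((2*v²*(-1 + v)²)*v + 5) = -1 + (2*v³*(-1 + v)² + 5) = -1 + (5 + 2*v³*(-1 + v)²) = 4 + 2*v³*(-1 + v)²)
(R(V, 5) - 3)² = ((4 + 2*(-5)³*(-1 - 5)²) - 3)² = ((4 + 2*(-125)*(-6)²) - 3)² = ((4 + 2*(-125)*36) - 3)² = ((4 - 9000) - 3)² = (-8996 - 3)² = (-8999)² = 80982001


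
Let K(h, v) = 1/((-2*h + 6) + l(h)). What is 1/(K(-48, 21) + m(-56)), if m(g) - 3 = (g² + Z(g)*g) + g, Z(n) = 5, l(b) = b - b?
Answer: 102/285907 ≈ 0.00035676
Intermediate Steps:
l(b) = 0
K(h, v) = 1/(6 - 2*h) (K(h, v) = 1/((-2*h + 6) + 0) = 1/((6 - 2*h) + 0) = 1/(6 - 2*h))
m(g) = 3 + g² + 6*g (m(g) = 3 + ((g² + 5*g) + g) = 3 + (g² + 6*g) = 3 + g² + 6*g)
1/(K(-48, 21) + m(-56)) = 1/(1/(2*(3 - 1*(-48))) + (3 + (-56)² + 6*(-56))) = 1/(1/(2*(3 + 48)) + (3 + 3136 - 336)) = 1/((½)/51 + 2803) = 1/((½)*(1/51) + 2803) = 1/(1/102 + 2803) = 1/(285907/102) = 102/285907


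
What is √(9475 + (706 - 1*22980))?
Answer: I*√12799 ≈ 113.13*I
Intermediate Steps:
√(9475 + (706 - 1*22980)) = √(9475 + (706 - 22980)) = √(9475 - 22274) = √(-12799) = I*√12799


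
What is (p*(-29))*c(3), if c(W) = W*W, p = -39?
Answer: 10179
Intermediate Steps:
c(W) = W²
(p*(-29))*c(3) = -39*(-29)*3² = 1131*9 = 10179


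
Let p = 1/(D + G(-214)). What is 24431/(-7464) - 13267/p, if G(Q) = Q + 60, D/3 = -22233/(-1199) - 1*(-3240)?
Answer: -1142384112548473/8949336 ≈ -1.2765e+8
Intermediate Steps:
D = 11720979/1199 (D = 3*(-22233/(-1199) - 1*(-3240)) = 3*(-22233*(-1/1199) + 3240) = 3*(22233/1199 + 3240) = 3*(3906993/1199) = 11720979/1199 ≈ 9775.6)
G(Q) = 60 + Q
p = 1199/11536333 (p = 1/(11720979/1199 + (60 - 214)) = 1/(11720979/1199 - 154) = 1/(11536333/1199) = 1199/11536333 ≈ 0.00010393)
24431/(-7464) - 13267/p = 24431/(-7464) - 13267/1199/11536333 = 24431*(-1/7464) - 13267*11536333/1199 = -24431/7464 - 153052529911/1199 = -1142384112548473/8949336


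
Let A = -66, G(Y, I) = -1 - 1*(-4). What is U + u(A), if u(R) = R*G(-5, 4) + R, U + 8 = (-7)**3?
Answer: -615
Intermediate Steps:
G(Y, I) = 3 (G(Y, I) = -1 + 4 = 3)
U = -351 (U = -8 + (-7)**3 = -8 - 343 = -351)
u(R) = 4*R (u(R) = R*3 + R = 3*R + R = 4*R)
U + u(A) = -351 + 4*(-66) = -351 - 264 = -615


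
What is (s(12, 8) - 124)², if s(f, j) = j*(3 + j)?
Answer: 1296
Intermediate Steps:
(s(12, 8) - 124)² = (8*(3 + 8) - 124)² = (8*11 - 124)² = (88 - 124)² = (-36)² = 1296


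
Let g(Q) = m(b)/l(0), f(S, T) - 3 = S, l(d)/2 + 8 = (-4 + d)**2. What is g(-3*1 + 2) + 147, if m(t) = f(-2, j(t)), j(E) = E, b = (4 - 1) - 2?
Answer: 2353/16 ≈ 147.06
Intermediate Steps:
b = 1 (b = 3 - 2 = 1)
l(d) = -16 + 2*(-4 + d)**2
f(S, T) = 3 + S
m(t) = 1 (m(t) = 3 - 2 = 1)
g(Q) = 1/16 (g(Q) = 1/(-16 + 2*(-4 + 0)**2) = 1/(-16 + 2*(-4)**2) = 1/(-16 + 2*16) = 1/(-16 + 32) = 1/16)
g(-3*1 + 2) + 147 = 1/16 + 147 = 2353/16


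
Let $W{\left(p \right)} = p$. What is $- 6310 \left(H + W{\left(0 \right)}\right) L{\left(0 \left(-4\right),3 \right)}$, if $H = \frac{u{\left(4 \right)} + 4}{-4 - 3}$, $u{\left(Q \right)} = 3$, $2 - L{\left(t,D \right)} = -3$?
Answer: $31550$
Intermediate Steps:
$L{\left(t,D \right)} = 5$ ($L{\left(t,D \right)} = 2 - -3 = 2 + 3 = 5$)
$H = -1$ ($H = \frac{3 + 4}{-4 - 3} = \frac{7}{-7} = 7 \left(- \frac{1}{7}\right) = -1$)
$- 6310 \left(H + W{\left(0 \right)}\right) L{\left(0 \left(-4\right),3 \right)} = - 6310 \left(-1 + 0\right) 5 = - 6310 \left(\left(-1\right) 5\right) = \left(-6310\right) \left(-5\right) = 31550$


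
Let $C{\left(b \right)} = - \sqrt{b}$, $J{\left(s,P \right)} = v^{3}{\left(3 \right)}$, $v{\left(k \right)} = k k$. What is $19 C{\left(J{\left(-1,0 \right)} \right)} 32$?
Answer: $-16416$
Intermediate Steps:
$v{\left(k \right)} = k^{2}$
$J{\left(s,P \right)} = 729$ ($J{\left(s,P \right)} = \left(3^{2}\right)^{3} = 9^{3} = 729$)
$19 C{\left(J{\left(-1,0 \right)} \right)} 32 = 19 \left(- \sqrt{729}\right) 32 = 19 \left(\left(-1\right) 27\right) 32 = 19 \left(-27\right) 32 = \left(-513\right) 32 = -16416$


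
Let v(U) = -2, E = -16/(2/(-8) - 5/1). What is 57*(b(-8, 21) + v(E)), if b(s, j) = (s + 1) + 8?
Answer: -57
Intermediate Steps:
E = 64/21 (E = -16/(2*(-⅛) - 5*1) = -16/(-¼ - 5) = -16/(-21/4) = -16*(-4/21) = 64/21 ≈ 3.0476)
b(s, j) = 9 + s (b(s, j) = (1 + s) + 8 = 9 + s)
57*(b(-8, 21) + v(E)) = 57*((9 - 8) - 2) = 57*(1 - 2) = 57*(-1) = -57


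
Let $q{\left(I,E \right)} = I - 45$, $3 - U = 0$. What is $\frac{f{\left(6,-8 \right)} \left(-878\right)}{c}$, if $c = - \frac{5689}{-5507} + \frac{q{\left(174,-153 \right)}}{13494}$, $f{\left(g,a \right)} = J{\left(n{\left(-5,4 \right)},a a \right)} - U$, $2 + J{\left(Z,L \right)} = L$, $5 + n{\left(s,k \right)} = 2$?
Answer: $- \frac{1283160715772}{25825923} \approx -49685.0$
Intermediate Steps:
$U = 3$ ($U = 3 - 0 = 3 + 0 = 3$)
$n{\left(s,k \right)} = -3$ ($n{\left(s,k \right)} = -5 + 2 = -3$)
$J{\left(Z,L \right)} = -2 + L$
$f{\left(g,a \right)} = -5 + a^{2}$ ($f{\left(g,a \right)} = \left(-2 + a a\right) - 3 = \left(-2 + a^{2}\right) - 3 = -5 + a^{2}$)
$q{\left(I,E \right)} = -45 + I$
$c = \frac{25825923}{24770486}$ ($c = - \frac{5689}{-5507} + \frac{-45 + 174}{13494} = \left(-5689\right) \left(- \frac{1}{5507}\right) + 129 \cdot \frac{1}{13494} = \frac{5689}{5507} + \frac{43}{4498} = \frac{25825923}{24770486} \approx 1.0426$)
$\frac{f{\left(6,-8 \right)} \left(-878\right)}{c} = \frac{\left(-5 + \left(-8\right)^{2}\right) \left(-878\right)}{\frac{25825923}{24770486}} = \left(-5 + 64\right) \left(-878\right) \frac{24770486}{25825923} = 59 \left(-878\right) \frac{24770486}{25825923} = \left(-51802\right) \frac{24770486}{25825923} = - \frac{1283160715772}{25825923}$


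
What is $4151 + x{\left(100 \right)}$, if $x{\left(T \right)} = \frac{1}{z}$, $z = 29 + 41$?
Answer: $\frac{290571}{70} \approx 4151.0$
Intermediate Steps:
$z = 70$
$x{\left(T \right)} = \frac{1}{70}$
$4151 + x{\left(100 \right)} = 4151 + \frac{1}{70} = \frac{290571}{70}$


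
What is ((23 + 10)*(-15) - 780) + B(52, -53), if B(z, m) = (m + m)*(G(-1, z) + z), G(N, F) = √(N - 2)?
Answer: -6787 - 106*I*√3 ≈ -6787.0 - 183.6*I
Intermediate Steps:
G(N, F) = √(-2 + N)
B(z, m) = 2*m*(z + I*√3) (B(z, m) = (m + m)*(√(-2 - 1) + z) = (2*m)*(√(-3) + z) = (2*m)*(I*√3 + z) = (2*m)*(z + I*√3) = 2*m*(z + I*√3))
((23 + 10)*(-15) - 780) + B(52, -53) = ((23 + 10)*(-15) - 780) + 2*(-53)*(52 + I*√3) = (33*(-15) - 780) + (-5512 - 106*I*√3) = (-495 - 780) + (-5512 - 106*I*√3) = -1275 + (-5512 - 106*I*√3) = -6787 - 106*I*√3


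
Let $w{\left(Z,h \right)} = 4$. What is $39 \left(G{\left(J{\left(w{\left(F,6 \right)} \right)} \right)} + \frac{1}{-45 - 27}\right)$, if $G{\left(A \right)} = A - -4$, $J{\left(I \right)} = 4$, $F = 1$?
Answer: $\frac{7475}{24} \approx 311.46$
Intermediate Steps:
$G{\left(A \right)} = 4 + A$ ($G{\left(A \right)} = A + 4 = 4 + A$)
$39 \left(G{\left(J{\left(w{\left(F,6 \right)} \right)} \right)} + \frac{1}{-45 - 27}\right) = 39 \left(\left(4 + 4\right) + \frac{1}{-45 - 27}\right) = 39 \left(8 + \frac{1}{-72}\right) = 39 \left(8 - \frac{1}{72}\right) = 39 \cdot \frac{575}{72} = \frac{7475}{24}$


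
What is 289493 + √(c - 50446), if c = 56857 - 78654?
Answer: 289493 + 3*I*√8027 ≈ 2.8949e+5 + 268.78*I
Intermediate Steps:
c = -21797
289493 + √(c - 50446) = 289493 + √(-21797 - 50446) = 289493 + √(-72243) = 289493 + 3*I*√8027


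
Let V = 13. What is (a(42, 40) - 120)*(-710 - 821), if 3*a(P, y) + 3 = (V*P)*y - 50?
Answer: -32804737/3 ≈ -1.0935e+7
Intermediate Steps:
a(P, y) = -53/3 + 13*P*y/3 (a(P, y) = -1 + ((13*P)*y - 50)/3 = -1 + (13*P*y - 50)/3 = -1 + (-50 + 13*P*y)/3 = -1 + (-50/3 + 13*P*y/3) = -53/3 + 13*P*y/3)
(a(42, 40) - 120)*(-710 - 821) = ((-53/3 + (13/3)*42*40) - 120)*(-710 - 821) = ((-53/3 + 7280) - 120)*(-1531) = (21787/3 - 120)*(-1531) = (21427/3)*(-1531) = -32804737/3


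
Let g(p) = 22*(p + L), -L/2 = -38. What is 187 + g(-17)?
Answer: 1485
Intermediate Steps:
L = 76 (L = -2*(-38) = 76)
g(p) = 1672 + 22*p (g(p) = 22*(p + 76) = 22*(76 + p) = 1672 + 22*p)
187 + g(-17) = 187 + (1672 + 22*(-17)) = 187 + (1672 - 374) = 187 + 1298 = 1485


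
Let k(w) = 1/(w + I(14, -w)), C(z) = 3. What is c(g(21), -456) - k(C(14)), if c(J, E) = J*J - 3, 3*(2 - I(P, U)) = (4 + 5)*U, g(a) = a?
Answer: 6131/14 ≈ 437.93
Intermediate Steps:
I(P, U) = 2 - 3*U (I(P, U) = 2 - (4 + 5)*U/3 = 2 - 3*U)
c(J, E) = -3 + J² (c(J, E) = J² - 3 = -3 + J²)
k(w) = 1/(2 + 4*w) (k(w) = 1/(w + (2 - (-3)*w)) = 1/(w + (2 + 3*w)) = 1/(2 + 4*w))
c(g(21), -456) - k(C(14)) = (-3 + 21²) - 1/(2*(1 + 2*3)) = (-3 + 441) - 1/(2*(1 + 6)) = 438 - 1/(2*7) = 438 - 1*1/14 = 438 - 1/14 = 6131/14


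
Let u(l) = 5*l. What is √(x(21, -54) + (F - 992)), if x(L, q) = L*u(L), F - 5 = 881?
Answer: √2099 ≈ 45.815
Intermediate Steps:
F = 886 (F = 5 + 881 = 886)
x(L, q) = 5*L² (x(L, q) = L*(5*L) = 5*L²)
√(x(21, -54) + (F - 992)) = √(5*21² + (886 - 992)) = √(5*441 - 106) = √(2205 - 106) = √2099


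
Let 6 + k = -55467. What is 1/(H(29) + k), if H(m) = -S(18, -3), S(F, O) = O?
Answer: -1/55470 ≈ -1.8028e-5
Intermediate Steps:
k = -55473 (k = -6 - 55467 = -55473)
H(m) = 3 (H(m) = -1*(-3) = 3)
1/(H(29) + k) = 1/(3 - 55473) = 1/(-55470) = -1/55470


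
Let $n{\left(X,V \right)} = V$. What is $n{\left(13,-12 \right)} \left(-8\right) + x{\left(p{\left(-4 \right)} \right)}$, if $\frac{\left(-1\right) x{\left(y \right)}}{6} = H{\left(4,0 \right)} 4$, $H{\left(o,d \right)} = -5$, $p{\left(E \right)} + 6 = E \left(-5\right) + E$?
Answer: $216$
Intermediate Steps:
$p{\left(E \right)} = -6 - 4 E$ ($p{\left(E \right)} = -6 + \left(E \left(-5\right) + E\right) = -6 + \left(- 5 E + E\right) = -6 - 4 E$)
$x{\left(y \right)} = 120$ ($x{\left(y \right)} = - 6 \left(\left(-5\right) 4\right) = \left(-6\right) \left(-20\right) = 120$)
$n{\left(13,-12 \right)} \left(-8\right) + x{\left(p{\left(-4 \right)} \right)} = \left(-12\right) \left(-8\right) + 120 = 96 + 120 = 216$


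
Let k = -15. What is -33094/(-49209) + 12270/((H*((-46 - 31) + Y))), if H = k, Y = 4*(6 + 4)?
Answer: 41477440/1820733 ≈ 22.781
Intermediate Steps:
Y = 40 (Y = 4*10 = 40)
H = -15
-33094/(-49209) + 12270/((H*((-46 - 31) + Y))) = -33094/(-49209) + 12270/((-15*((-46 - 31) + 40))) = -33094*(-1/49209) + 12270/((-15*(-77 + 40))) = 33094/49209 + 12270/((-15*(-37))) = 33094/49209 + 12270/555 = 33094/49209 + 12270*(1/555) = 33094/49209 + 818/37 = 41477440/1820733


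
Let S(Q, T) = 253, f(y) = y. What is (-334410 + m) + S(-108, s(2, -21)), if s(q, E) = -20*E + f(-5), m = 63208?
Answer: -270949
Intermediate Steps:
s(q, E) = -5 - 20*E (s(q, E) = -20*E - 5 = -5 - 20*E)
(-334410 + m) + S(-108, s(2, -21)) = (-334410 + 63208) + 253 = -271202 + 253 = -270949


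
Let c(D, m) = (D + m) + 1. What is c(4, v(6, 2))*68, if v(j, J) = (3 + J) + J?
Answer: 816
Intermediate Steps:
v(j, J) = 3 + 2*J
c(D, m) = 1 + D + m
c(4, v(6, 2))*68 = (1 + 4 + (3 + 2*2))*68 = (1 + 4 + (3 + 4))*68 = (1 + 4 + 7)*68 = 12*68 = 816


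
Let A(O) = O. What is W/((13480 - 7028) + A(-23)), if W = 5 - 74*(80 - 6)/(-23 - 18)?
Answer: 5681/263589 ≈ 0.021553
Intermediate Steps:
W = 5681/41 (W = 5 - 5476/(-41) = 5 - 5476*(-1)/41 = 5 - 74*(-74/41) = 5 + 5476/41 = 5681/41 ≈ 138.56)
W/((13480 - 7028) + A(-23)) = 5681/(41*((13480 - 7028) - 23)) = 5681/(41*(6452 - 23)) = (5681/41)/6429 = (5681/41)*(1/6429) = 5681/263589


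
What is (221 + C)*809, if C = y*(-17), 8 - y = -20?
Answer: -206295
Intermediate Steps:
y = 28 (y = 8 - 1*(-20) = 8 + 20 = 28)
C = -476 (C = 28*(-17) = -476)
(221 + C)*809 = (221 - 476)*809 = -255*809 = -206295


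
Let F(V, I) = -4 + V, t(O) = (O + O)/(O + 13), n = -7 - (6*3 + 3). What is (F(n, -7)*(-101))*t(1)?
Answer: 3232/7 ≈ 461.71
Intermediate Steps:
n = -28 (n = -7 - (18 + 3) = -7 - 1*21 = -7 - 21 = -28)
t(O) = 2*O/(13 + O) (t(O) = (2*O)/(13 + O) = 2*O/(13 + O))
(F(n, -7)*(-101))*t(1) = ((-4 - 28)*(-101))*(2*1/(13 + 1)) = (-32*(-101))*(2*1/14) = 3232*(2*1*(1/14)) = 3232*(⅐) = 3232/7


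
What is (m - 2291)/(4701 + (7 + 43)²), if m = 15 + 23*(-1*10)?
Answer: -2506/7201 ≈ -0.34801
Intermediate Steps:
m = -215 (m = 15 + 23*(-10) = 15 - 230 = -215)
(m - 2291)/(4701 + (7 + 43)²) = (-215 - 2291)/(4701 + (7 + 43)²) = -2506/(4701 + 50²) = -2506/(4701 + 2500) = -2506/7201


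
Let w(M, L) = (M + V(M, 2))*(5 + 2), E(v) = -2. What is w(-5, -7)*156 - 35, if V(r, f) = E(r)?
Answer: -7679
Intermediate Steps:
V(r, f) = -2
w(M, L) = -14 + 7*M (w(M, L) = (M - 2)*(5 + 2) = (-2 + M)*7 = -14 + 7*M)
w(-5, -7)*156 - 35 = (-14 + 7*(-5))*156 - 35 = (-14 - 35)*156 - 35 = -49*156 - 35 = -7644 - 35 = -7679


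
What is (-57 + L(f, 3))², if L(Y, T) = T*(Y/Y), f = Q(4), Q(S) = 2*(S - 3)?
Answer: 2916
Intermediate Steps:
Q(S) = -6 + 2*S (Q(S) = 2*(-3 + S) = -6 + 2*S)
f = 2 (f = -6 + 2*4 = -6 + 8 = 2)
L(Y, T) = T (L(Y, T) = T*1 = T)
(-57 + L(f, 3))² = (-57 + 3)² = (-54)² = 2916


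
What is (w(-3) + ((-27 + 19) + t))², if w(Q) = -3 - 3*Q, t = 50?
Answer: 2304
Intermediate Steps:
(w(-3) + ((-27 + 19) + t))² = ((-3 - 3*(-3)) + ((-27 + 19) + 50))² = ((-3 + 9) + (-8 + 50))² = (6 + 42)² = 48² = 2304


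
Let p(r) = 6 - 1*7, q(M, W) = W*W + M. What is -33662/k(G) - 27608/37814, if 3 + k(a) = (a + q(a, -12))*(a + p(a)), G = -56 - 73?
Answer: -120140186/40020717 ≈ -3.0019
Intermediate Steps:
q(M, W) = M + W**2 (q(M, W) = W**2 + M = M + W**2)
G = -129
p(r) = -1 (p(r) = 6 - 7 = -1)
k(a) = -3 + (-1 + a)*(144 + 2*a) (k(a) = -3 + (a + (a + (-12)**2))*(a - 1) = -3 + (a + (a + 144))*(-1 + a) = -3 + (a + (144 + a))*(-1 + a) = -3 + (144 + 2*a)*(-1 + a) = -3 + (-1 + a)*(144 + 2*a))
-33662/k(G) - 27608/37814 = -33662/(-147 + 2*(-129)**2 + 142*(-129)) - 27608/37814 = -33662/(-147 + 2*16641 - 18318) - 27608*1/37814 = -33662/(-147 + 33282 - 18318) - 1972/2701 = -33662/14817 - 1972/2701 = -120140186/40020717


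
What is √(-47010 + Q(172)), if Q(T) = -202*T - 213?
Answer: I*√81967 ≈ 286.3*I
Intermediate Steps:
Q(T) = -213 - 202*T
√(-47010 + Q(172)) = √(-47010 + (-213 - 202*172)) = √(-47010 + (-213 - 34744)) = √(-47010 - 34957) = √(-81967) = I*√81967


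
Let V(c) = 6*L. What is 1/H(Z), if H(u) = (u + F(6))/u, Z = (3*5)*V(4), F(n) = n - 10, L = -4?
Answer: 90/91 ≈ 0.98901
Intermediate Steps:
F(n) = -10 + n
V(c) = -24 (V(c) = 6*(-4) = -24)
Z = -360 (Z = (3*5)*(-24) = 15*(-24) = -360)
H(u) = (-4 + u)/u (H(u) = (u + (-10 + 6))/u = (u - 4)/u = (-4 + u)/u)
1/H(Z) = 1/((-4 - 360)/(-360)) = 1/(-1/360*(-364)) = 1/(91/90) = 90/91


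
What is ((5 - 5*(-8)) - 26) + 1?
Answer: 20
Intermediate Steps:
((5 - 5*(-8)) - 26) + 1 = ((5 + 40) - 26) + 1 = (45 - 26) + 1 = 19 + 1 = 20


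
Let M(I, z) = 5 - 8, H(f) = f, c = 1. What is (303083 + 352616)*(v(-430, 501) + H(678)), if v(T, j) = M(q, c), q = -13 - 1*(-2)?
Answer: 442596825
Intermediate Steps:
q = -11 (q = -13 + 2 = -11)
M(I, z) = -3
v(T, j) = -3
(303083 + 352616)*(v(-430, 501) + H(678)) = (303083 + 352616)*(-3 + 678) = 655699*675 = 442596825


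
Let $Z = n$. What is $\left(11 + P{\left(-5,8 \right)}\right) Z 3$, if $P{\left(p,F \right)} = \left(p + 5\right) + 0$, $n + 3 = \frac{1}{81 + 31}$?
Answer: $- \frac{11055}{112} \approx -98.705$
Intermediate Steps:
$n = - \frac{335}{112}$ ($n = -3 + \frac{1}{81 + 31} = -3 + \frac{1}{112} = - \frac{335}{112} \approx -2.9911$)
$P{\left(p,F \right)} = 5 + p$ ($P{\left(p,F \right)} = \left(5 + p\right) + 0 = 5 + p$)
$Z = - \frac{335}{112} \approx -2.9911$
$\left(11 + P{\left(-5,8 \right)}\right) Z 3 = \left(11 + \left(5 - 5\right)\right) \left(- \frac{335}{112}\right) 3 = \left(11 + 0\right) \left(- \frac{335}{112}\right) 3 = 11 \left(- \frac{335}{112}\right) 3 = \left(- \frac{3685}{112}\right) 3 = - \frac{11055}{112}$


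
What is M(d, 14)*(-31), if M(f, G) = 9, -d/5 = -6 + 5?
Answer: -279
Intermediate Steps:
d = 5 (d = -5*(-6 + 5) = -5*(-1) = 5)
M(d, 14)*(-31) = 9*(-31) = -279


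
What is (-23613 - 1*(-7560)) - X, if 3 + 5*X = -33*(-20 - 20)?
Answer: -81582/5 ≈ -16316.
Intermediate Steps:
X = 1317/5 (X = -⅗ + (-33*(-20 - 20))/5 = -⅗ + (-33*(-40))/5 = -⅗ + (⅕)*1320 = -⅗ + 264 = 1317/5 ≈ 263.40)
(-23613 - 1*(-7560)) - X = (-23613 - 1*(-7560)) - 1*1317/5 = (-23613 + 7560) - 1317/5 = -16053 - 1317/5 = -81582/5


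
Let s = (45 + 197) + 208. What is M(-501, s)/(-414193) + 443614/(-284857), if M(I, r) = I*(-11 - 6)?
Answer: -186167940571/117985775401 ≈ -1.5779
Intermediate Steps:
s = 450 (s = 242 + 208 = 450)
M(I, r) = -17*I (M(I, r) = I*(-17) = -17*I)
M(-501, s)/(-414193) + 443614/(-284857) = -17*(-501)/(-414193) + 443614/(-284857) = 8517*(-1/414193) + 443614*(-1/284857) = -8517/414193 - 443614/284857 = -186167940571/117985775401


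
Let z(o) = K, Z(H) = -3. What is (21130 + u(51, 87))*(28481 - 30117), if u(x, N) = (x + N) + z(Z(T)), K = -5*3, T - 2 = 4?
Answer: -34769908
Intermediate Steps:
T = 6 (T = 2 + 4 = 6)
K = -15
z(o) = -15
u(x, N) = -15 + N + x (u(x, N) = (x + N) - 15 = (N + x) - 15 = -15 + N + x)
(21130 + u(51, 87))*(28481 - 30117) = (21130 + (-15 + 87 + 51))*(28481 - 30117) = (21130 + 123)*(-1636) = 21253*(-1636) = -34769908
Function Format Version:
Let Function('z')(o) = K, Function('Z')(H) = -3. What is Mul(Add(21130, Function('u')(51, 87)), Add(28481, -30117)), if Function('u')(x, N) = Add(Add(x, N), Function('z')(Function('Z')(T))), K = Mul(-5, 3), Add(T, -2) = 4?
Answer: -34769908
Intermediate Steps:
T = 6 (T = Add(2, 4) = 6)
K = -15
Function('z')(o) = -15
Function('u')(x, N) = Add(-15, N, x) (Function('u')(x, N) = Add(Add(x, N), -15) = Add(Add(N, x), -15) = Add(-15, N, x))
Mul(Add(21130, Function('u')(51, 87)), Add(28481, -30117)) = Mul(Add(21130, Add(-15, 87, 51)), Add(28481, -30117)) = Mul(Add(21130, 123), -1636) = Mul(21253, -1636) = -34769908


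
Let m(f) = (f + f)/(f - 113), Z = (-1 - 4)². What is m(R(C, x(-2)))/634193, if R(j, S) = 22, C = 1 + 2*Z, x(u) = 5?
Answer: -44/57711563 ≈ -7.6241e-7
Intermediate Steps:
Z = 25 (Z = (-5)² = 25)
C = 51 (C = 1 + 2*25 = 1 + 50 = 51)
m(f) = 2*f/(-113 + f) (m(f) = (2*f)/(-113 + f) = 2*f/(-113 + f))
m(R(C, x(-2)))/634193 = (2*22/(-113 + 22))/634193 = (2*22/(-91))*(1/634193) = (2*22*(-1/91))*(1/634193) = -44/91*1/634193 = -44/57711563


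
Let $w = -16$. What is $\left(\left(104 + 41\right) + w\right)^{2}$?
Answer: $16641$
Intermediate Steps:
$\left(\left(104 + 41\right) + w\right)^{2} = \left(\left(104 + 41\right) - 16\right)^{2} = \left(145 - 16\right)^{2} = 129^{2} = 16641$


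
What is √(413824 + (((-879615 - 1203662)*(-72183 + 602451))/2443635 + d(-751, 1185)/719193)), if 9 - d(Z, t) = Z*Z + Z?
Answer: I*√162045083563524316423548085/65090562465 ≈ 195.57*I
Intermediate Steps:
d(Z, t) = 9 - Z - Z² (d(Z, t) = 9 - (Z*Z + Z) = 9 - (Z² + Z) = 9 - (Z + Z²) = 9 + (-Z - Z²) = 9 - Z - Z²)
√(413824 + (((-879615 - 1203662)*(-72183 + 602451))/2443635 + d(-751, 1185)/719193)) = √(413824 + (((-879615 - 1203662)*(-72183 + 602451))/2443635 + (9 - 1*(-751) - 1*(-751)²)/719193)) = √(413824 + (-2083277*530268*(1/2443635) + (9 + 751 - 1*564001)*(1/719193))) = √(413824 + (-1104695128236*1/2443635 + (9 + 751 - 564001)*(1/719193))) = √(413824 + (-368231709412/814545 - 563241*1/719193)) = √(413824 + (-368231709412/814545 - 187747/239731)) = √(413824 - 88276708857428287/195271687395) = √(-7468598092879807/195271687395) = I*√162045083563524316423548085/65090562465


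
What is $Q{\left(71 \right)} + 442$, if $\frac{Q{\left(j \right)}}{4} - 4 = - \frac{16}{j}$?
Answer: $\frac{32454}{71} \approx 457.1$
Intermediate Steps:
$Q{\left(j \right)} = 16 - \frac{64}{j}$ ($Q{\left(j \right)} = 16 + 4 \left(- \frac{16}{j}\right) = 16 - \frac{64}{j}$)
$Q{\left(71 \right)} + 442 = \left(16 - \frac{64}{71}\right) + 442 = \frac{1072}{71} + 442 = \frac{32454}{71}$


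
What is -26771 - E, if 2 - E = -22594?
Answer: -49367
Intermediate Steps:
E = 22596 (E = 2 - 1*(-22594) = 2 + 22594 = 22596)
-26771 - E = -26771 - 1*22596 = -26771 - 22596 = -49367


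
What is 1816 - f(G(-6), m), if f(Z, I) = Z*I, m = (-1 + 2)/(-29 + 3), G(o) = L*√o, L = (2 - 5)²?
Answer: 1816 + 9*I*√6/26 ≈ 1816.0 + 0.8479*I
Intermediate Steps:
L = 9 (L = (-3)² = 9)
G(o) = 9*√o
m = -1/26 (m = 1/(-26) = 1*(-1/26) = -1/26 ≈ -0.038462)
f(Z, I) = I*Z
1816 - f(G(-6), m) = 1816 - (-1)*9*√(-6)/26 = 1816 - (-1)*9*(I*√6)/26 = 1816 - (-1)*9*I*√6/26 = 1816 - (-9)*I*√6/26 = 1816 + 9*I*√6/26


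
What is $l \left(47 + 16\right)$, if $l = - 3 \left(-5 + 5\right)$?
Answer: $0$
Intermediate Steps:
$l = 0$ ($l = \left(-3\right) 0 = 0$)
$l \left(47 + 16\right) = 0 \left(47 + 16\right) = 0 \cdot 63 = 0$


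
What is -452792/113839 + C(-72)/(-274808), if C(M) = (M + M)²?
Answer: -15848928680/3910483489 ≈ -4.0529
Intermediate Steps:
C(M) = 4*M² (C(M) = (2*M)² = 4*M²)
-452792/113839 + C(-72)/(-274808) = -452792/113839 + (4*(-72)²)/(-274808) = -452792*1/113839 + (4*5184)*(-1/274808) = -452792/113839 + 20736*(-1/274808) = -452792/113839 - 2592/34351 = -15848928680/3910483489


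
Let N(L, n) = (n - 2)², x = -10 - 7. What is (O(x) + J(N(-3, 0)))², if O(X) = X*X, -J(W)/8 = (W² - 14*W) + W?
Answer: 332929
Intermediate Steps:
x = -17
N(L, n) = (-2 + n)²
J(W) = -8*W² + 104*W (J(W) = -8*((W² - 14*W) + W) = -8*(W² - 13*W) = -8*W² + 104*W)
O(X) = X²
(O(x) + J(N(-3, 0)))² = ((-17)² + 8*(-2 + 0)²*(13 - (-2 + 0)²))² = (289 + 8*(-2)²*(13 - 1*(-2)²))² = (289 + 8*4*(13 - 1*4))² = (289 + 8*4*(13 - 4))² = (289 + 8*4*9)² = (289 + 288)² = 577² = 332929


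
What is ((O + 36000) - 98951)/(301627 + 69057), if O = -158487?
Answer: -110719/185342 ≈ -0.59738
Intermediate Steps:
((O + 36000) - 98951)/(301627 + 69057) = ((-158487 + 36000) - 98951)/(301627 + 69057) = (-122487 - 98951)/370684 = -221438*1/370684 = -110719/185342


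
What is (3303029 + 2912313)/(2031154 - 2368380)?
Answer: -3107671/168613 ≈ -18.431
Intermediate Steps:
(3303029 + 2912313)/(2031154 - 2368380) = 6215342/(-337226) = 6215342*(-1/337226) = -3107671/168613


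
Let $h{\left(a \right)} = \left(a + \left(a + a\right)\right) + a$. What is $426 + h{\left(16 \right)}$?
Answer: $490$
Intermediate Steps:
$h{\left(a \right)} = 4 a$ ($h{\left(a \right)} = \left(a + 2 a\right) + a = 3 a + a = 4 a$)
$426 + h{\left(16 \right)} = 426 + 4 \cdot 16 = 426 + 64 = 490$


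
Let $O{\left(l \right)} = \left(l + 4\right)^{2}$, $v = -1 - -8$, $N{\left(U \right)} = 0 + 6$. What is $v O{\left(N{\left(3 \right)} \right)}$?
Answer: $700$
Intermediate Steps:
$N{\left(U \right)} = 6$
$v = 7$ ($v = -1 + 8 = 7$)
$O{\left(l \right)} = \left(4 + l\right)^{2}$
$v O{\left(N{\left(3 \right)} \right)} = 7 \left(4 + 6\right)^{2} = 7 \cdot 10^{2} = 7 \cdot 100 = 700$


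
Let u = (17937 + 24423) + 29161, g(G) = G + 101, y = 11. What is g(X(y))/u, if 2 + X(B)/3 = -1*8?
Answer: 71/71521 ≈ 0.00099272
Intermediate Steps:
X(B) = -30 (X(B) = -6 + 3*(-1*8) = -6 + 3*(-8) = -6 - 24 = -30)
g(G) = 101 + G
u = 71521 (u = 42360 + 29161 = 71521)
g(X(y))/u = (101 - 30)/71521 = 71*(1/71521) = 71/71521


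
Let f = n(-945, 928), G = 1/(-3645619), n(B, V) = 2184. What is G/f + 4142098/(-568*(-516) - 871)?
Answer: 32979516392065591/2326641074553432 ≈ 14.175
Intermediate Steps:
G = -1/3645619 ≈ -2.7430e-7
f = 2184
G/f + 4142098/(-568*(-516) - 871) = -1/3645619/2184 + 4142098/(-568*(-516) - 871) = -1/3645619*1/2184 + 4142098/(293088 - 871) = -1/7962031896 + 4142098/292217 = 32979516392065591/2326641074553432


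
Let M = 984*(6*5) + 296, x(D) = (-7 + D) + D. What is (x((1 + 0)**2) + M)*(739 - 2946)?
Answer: -65792877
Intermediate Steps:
x(D) = -7 + 2*D
M = 29816 (M = 984*30 + 296 = 29520 + 296 = 29816)
(x((1 + 0)**2) + M)*(739 - 2946) = ((-7 + 2*(1 + 0)**2) + 29816)*(739 - 2946) = ((-7 + 2*1**2) + 29816)*(-2207) = ((-7 + 2*1) + 29816)*(-2207) = ((-7 + 2) + 29816)*(-2207) = (-5 + 29816)*(-2207) = 29811*(-2207) = -65792877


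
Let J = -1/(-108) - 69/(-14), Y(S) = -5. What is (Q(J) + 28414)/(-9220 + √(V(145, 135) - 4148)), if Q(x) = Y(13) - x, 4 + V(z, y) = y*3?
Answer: -49496350655/16067295783 - 21473471*I*√3747/64269183132 ≈ -3.0806 - 0.020452*I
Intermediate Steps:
V(z, y) = -4 + 3*y (V(z, y) = -4 + y*3 = -4 + 3*y)
J = 3733/756 (J = -1*(-1/108) - 69*(-1/14) = 1/108 + 69/14 = 3733/756 ≈ 4.9378)
Q(x) = -5 - x
(Q(J) + 28414)/(-9220 + √(V(145, 135) - 4148)) = ((-5 - 1*3733/756) + 28414)/(-9220 + √((-4 + 3*135) - 4148)) = ((-5 - 3733/756) + 28414)/(-9220 + √((-4 + 405) - 4148)) = (-7513/756 + 28414)/(-9220 + √(401 - 4148)) = 21473471/(756*(-9220 + √(-3747))) = 21473471/(756*(-9220 + I*√3747))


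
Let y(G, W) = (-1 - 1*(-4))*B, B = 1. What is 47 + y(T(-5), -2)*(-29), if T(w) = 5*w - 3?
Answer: -40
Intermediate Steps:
T(w) = -3 + 5*w
y(G, W) = 3 (y(G, W) = (-1 - 1*(-4))*1 = (-1 + 4)*1 = 3*1 = 3)
47 + y(T(-5), -2)*(-29) = 47 + 3*(-29) = 47 - 87 = -40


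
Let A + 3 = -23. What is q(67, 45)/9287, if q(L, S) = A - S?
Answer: -71/9287 ≈ -0.0076451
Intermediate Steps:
A = -26 (A = -3 - 23 = -26)
q(L, S) = -26 - S
q(67, 45)/9287 = (-26 - 1*45)/9287 = (-26 - 45)*(1/9287) = -71*1/9287 = -71/9287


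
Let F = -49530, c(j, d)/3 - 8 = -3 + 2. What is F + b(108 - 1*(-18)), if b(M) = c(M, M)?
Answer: -49509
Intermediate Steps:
c(j, d) = 21 (c(j, d) = 24 + 3*(-3 + 2) = 24 + 3*(-1) = 24 - 3 = 21)
b(M) = 21
F + b(108 - 1*(-18)) = -49530 + 21 = -49509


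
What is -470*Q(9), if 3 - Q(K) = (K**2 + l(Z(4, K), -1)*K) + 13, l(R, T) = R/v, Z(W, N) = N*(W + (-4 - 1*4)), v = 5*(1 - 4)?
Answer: 52922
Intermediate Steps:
v = -15 (v = 5*(-3) = -15)
Z(W, N) = N*(-8 + W) (Z(W, N) = N*(W + (-4 - 4)) = N*(W - 8) = N*(-8 + W))
l(R, T) = -R/15 (l(R, T) = R/(-15) = R*(-1/15) = -R/15)
Q(K) = -10 - 19*K**2/15 (Q(K) = 3 - ((K**2 + (-K*(-8 + 4)/15)*K) + 13) = 3 - ((K**2 + (-K*(-4)/15)*K) + 13) = 3 - ((K**2 + (-(-4)*K/15)*K) + 13) = 3 - ((K**2 + (4*K/15)*K) + 13) = 3 - ((K**2 + 4*K**2/15) + 13) = 3 - (19*K**2/15 + 13) = 3 - (13 + 19*K**2/15) = 3 + (-13 - 19*K**2/15) = -10 - 19*K**2/15)
-470*Q(9) = -470*(-10 - 19/15*9**2) = -470*(-10 - 19/15*81) = -470*(-10 - 513/5) = -470*(-563/5) = 52922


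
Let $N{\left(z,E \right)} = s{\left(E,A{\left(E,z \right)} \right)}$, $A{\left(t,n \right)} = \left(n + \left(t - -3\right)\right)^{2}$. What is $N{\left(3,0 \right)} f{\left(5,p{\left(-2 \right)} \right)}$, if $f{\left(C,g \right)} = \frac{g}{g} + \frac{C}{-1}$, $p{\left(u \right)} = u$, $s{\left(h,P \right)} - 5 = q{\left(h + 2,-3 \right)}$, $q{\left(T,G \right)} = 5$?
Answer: $-40$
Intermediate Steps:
$A{\left(t,n \right)} = \left(3 + n + t\right)^{2}$ ($A{\left(t,n \right)} = \left(n + \left(t + 3\right)\right)^{2} = \left(n + \left(3 + t\right)\right)^{2} = \left(3 + n + t\right)^{2}$)
$s{\left(h,P \right)} = 10$ ($s{\left(h,P \right)} = 5 + 5 = 10$)
$N{\left(z,E \right)} = 10$
$f{\left(C,g \right)} = 1 - C$ ($f{\left(C,g \right)} = 1 + C \left(-1\right) = 1 - C$)
$N{\left(3,0 \right)} f{\left(5,p{\left(-2 \right)} \right)} = 10 \left(1 - 5\right) = 10 \left(-4\right) = -40$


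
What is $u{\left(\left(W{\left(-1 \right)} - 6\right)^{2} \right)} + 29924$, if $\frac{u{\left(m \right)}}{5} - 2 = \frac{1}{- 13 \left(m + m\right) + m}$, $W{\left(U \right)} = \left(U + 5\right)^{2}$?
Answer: $\frac{14966999}{500} \approx 29934.0$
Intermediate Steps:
$W{\left(U \right)} = \left(5 + U\right)^{2}$
$u{\left(m \right)} = 10 - \frac{1}{5 m}$ ($u{\left(m \right)} = 10 + \frac{5}{- 13 \left(m + m\right) + m} = 10 + \frac{5}{- 13 \cdot 2 m + m} = 10 + \frac{5}{- 26 m + m} = 10 + \frac{5}{\left(-25\right) m} = 10 + 5 \left(- \frac{1}{25 m}\right) = 10 - \frac{1}{5 m}$)
$u{\left(\left(W{\left(-1 \right)} - 6\right)^{2} \right)} + 29924 = \left(10 - \frac{1}{5 \left(\left(5 - 1\right)^{2} - 6\right)^{2}}\right) + 29924 = \left(10 - \frac{1}{5 \left(4^{2} - 6\right)^{2}}\right) + 29924 = \left(10 - \frac{1}{5 \left(16 - 6\right)^{2}}\right) + 29924 = \left(10 - \frac{1}{5 \cdot 10^{2}}\right) + 29924 = \left(10 - \frac{1}{5 \cdot 100}\right) + 29924 = \left(10 - \frac{1}{500}\right) + 29924 = \frac{4999}{500} + 29924 = \frac{14966999}{500}$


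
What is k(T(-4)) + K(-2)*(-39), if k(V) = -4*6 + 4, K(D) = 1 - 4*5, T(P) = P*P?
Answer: 721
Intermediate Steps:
T(P) = P**2
K(D) = -19 (K(D) = 1 - 20 = -19)
k(V) = -20 (k(V) = -24 + 4 = -20)
k(T(-4)) + K(-2)*(-39) = -20 - 19*(-39) = -20 + 741 = 721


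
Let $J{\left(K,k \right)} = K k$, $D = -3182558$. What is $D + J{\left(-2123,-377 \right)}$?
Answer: $-2382187$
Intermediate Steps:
$D + J{\left(-2123,-377 \right)} = -3182558 - -800371 = -3182558 + 800371 = -2382187$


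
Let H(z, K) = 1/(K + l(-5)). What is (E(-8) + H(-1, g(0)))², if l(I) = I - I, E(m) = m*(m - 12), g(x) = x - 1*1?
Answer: 25281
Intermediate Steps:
g(x) = -1 + x (g(x) = x - 1 = -1 + x)
E(m) = m*(-12 + m)
l(I) = 0
H(z, K) = 1/K (H(z, K) = 1/(K + 0) = 1/K)
(E(-8) + H(-1, g(0)))² = (-8*(-12 - 8) + 1/(-1 + 0))² = (-8*(-20) + 1/(-1))² = (160 - 1)² = 159² = 25281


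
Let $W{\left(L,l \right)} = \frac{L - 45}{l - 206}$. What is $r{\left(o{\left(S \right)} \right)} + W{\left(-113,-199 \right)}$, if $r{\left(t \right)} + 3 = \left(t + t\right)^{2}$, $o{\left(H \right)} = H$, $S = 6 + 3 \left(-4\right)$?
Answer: $\frac{57263}{405} \approx 141.39$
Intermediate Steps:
$S = -6$ ($S = 6 - 12 = -6$)
$r{\left(t \right)} = -3 + 4 t^{2}$ ($r{\left(t \right)} = -3 + \left(t + t\right)^{2} = -3 + \left(2 t\right)^{2} = -3 + 4 t^{2}$)
$W{\left(L,l \right)} = \frac{-45 + L}{-206 + l}$
$r{\left(o{\left(S \right)} \right)} + W{\left(-113,-199 \right)} = \left(-3 + 4 \left(-6\right)^{2}\right) + \frac{-45 - 113}{-206 - 199} = \left(-3 + 4 \cdot 36\right) + \frac{1}{-405} \left(-158\right) = \left(-3 + 144\right) - - \frac{158}{405} = 141 + \frac{158}{405} = \frac{57263}{405}$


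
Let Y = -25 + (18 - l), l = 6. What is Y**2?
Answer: 169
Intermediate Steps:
Y = -13 (Y = -25 + (18 - 1*6) = -25 + (18 - 6) = -25 + 12 = -13)
Y**2 = (-13)**2 = 169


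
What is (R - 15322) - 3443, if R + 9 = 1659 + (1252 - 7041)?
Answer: -22904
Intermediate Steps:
R = -4139 (R = -9 + (1659 + (1252 - 7041)) = -9 + (1659 - 5789) = -9 - 4130 = -4139)
(R - 15322) - 3443 = (-4139 - 15322) - 3443 = -19461 - 3443 = -22904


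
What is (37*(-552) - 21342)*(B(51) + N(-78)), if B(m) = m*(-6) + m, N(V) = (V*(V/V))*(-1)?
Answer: 7392582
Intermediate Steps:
N(V) = -V (N(V) = (V*1)*(-1) = V*(-1) = -V)
B(m) = -5*m (B(m) = -6*m + m = -5*m)
(37*(-552) - 21342)*(B(51) + N(-78)) = (37*(-552) - 21342)*(-5*51 - 1*(-78)) = (-20424 - 21342)*(-255 + 78) = -41766*(-177) = 7392582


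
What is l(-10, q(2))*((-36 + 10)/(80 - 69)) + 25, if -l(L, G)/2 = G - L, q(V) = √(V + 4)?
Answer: 795/11 + 52*√6/11 ≈ 83.852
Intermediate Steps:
q(V) = √(4 + V)
l(L, G) = -2*G + 2*L (l(L, G) = -2*(G - L) = -2*G + 2*L)
l(-10, q(2))*((-36 + 10)/(80 - 69)) + 25 = (-2*√(4 + 2) + 2*(-10))*((-36 + 10)/(80 - 69)) + 25 = (-2*√6 - 20)*(-26/11) + 25 = (-20 - 2*√6)*(-26*1/11) + 25 = (-20 - 2*√6)*(-26/11) + 25 = (520/11 + 52*√6/11) + 25 = 795/11 + 52*√6/11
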